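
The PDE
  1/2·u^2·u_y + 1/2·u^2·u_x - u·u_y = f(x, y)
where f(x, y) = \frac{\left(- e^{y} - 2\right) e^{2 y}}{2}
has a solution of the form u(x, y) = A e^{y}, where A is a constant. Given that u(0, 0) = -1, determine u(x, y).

Substitute the ansatz u = A e^{y} into the left-hand side.
Derivatives of the ansatz:
  u_y = A e^{y}
  u_x = 0
Term by term:
  1/2·u^2·u_y = \frac{A^{3} e^{3 y}}{2}
  1/2·u^2·u_x = 0
  -u·u_y = - A^{2} e^{2 y}
So the left-hand side equals
  \frac{A^{3} e^{3 y}}{2} - A^{2} e^{2 y}
This must equal f(x, y) identically; expanded, f = - \frac{e^{3 y}}{2} - e^{2 y}.
Matching coefficients of the independent functions:
  [e^{2 y}]:  - A^{2} = -1
  [e^{3 y}]:  \frac{A^{3}}{2} = - \frac{1}{2}
Solving: A = -1.
Check against the point condition:
  u(0, 0) = -1  ⟹  A = -1  ✓
Hence u(x, y) = - e^{y}.

Answer: u(x, y) = - e^{y}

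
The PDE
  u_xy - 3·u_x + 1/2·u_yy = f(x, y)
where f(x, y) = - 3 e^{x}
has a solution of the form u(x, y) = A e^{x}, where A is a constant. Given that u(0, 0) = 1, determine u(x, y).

Substitute the ansatz u = A e^{x} into the left-hand side.
Derivatives of the ansatz:
  u_xy = 0
  u_x = A e^{x}
  u_yy = 0
Term by term:
  u_xy = 0
  -3·u_x = - 3 A e^{x}
  1/2·u_yy = 0
So the left-hand side equals
  - 3 A e^{x}
This must equal f(x, y) = - 3 e^{x} identically.
Matching coefficients of the independent functions:
  [e^{x}]:  - 3 A = -3
Solving: A = 1.
Check against the point condition:
  u(0, 0) = 1  ⟹  A = 1  ✓
Hence u(x, y) = e^{x}.

Answer: u(x, y) = e^{x}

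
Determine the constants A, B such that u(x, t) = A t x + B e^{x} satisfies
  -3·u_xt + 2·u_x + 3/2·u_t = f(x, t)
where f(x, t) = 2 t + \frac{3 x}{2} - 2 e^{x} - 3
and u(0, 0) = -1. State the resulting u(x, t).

Substitute the ansatz u = A t x + B e^{x} into the left-hand side.
Derivatives of the ansatz:
  u_xt = A
  u_x = A t + B e^{x}
  u_t = A x
Term by term:
  -3·u_xt = - 3 A
  2·u_x = 2 A t + 2 B e^{x}
  3/2·u_t = \frac{3 A x}{2}
So the left-hand side equals
  2 A t + \frac{3 A x}{2} - 3 A + 2 B e^{x}
This must equal f(x, t) = 2 t + \frac{3 x}{2} - 2 e^{x} - 3 identically.
Matching coefficients of the independent functions:
  [constant term]:  - 3 A = -3
  [t]:  2 A = 2
  [x]:  \frac{3 A}{2} = \frac{3}{2}
  [e^{x}]:  2 B = -2
Solving: A = 1, B = -1.
Check against the point condition:
  u(0, 0) = -1  ⟹  B = -1  ✓
Hence u(x, t) = t x - e^{x}.

Answer: u(x, t) = t x - e^{x}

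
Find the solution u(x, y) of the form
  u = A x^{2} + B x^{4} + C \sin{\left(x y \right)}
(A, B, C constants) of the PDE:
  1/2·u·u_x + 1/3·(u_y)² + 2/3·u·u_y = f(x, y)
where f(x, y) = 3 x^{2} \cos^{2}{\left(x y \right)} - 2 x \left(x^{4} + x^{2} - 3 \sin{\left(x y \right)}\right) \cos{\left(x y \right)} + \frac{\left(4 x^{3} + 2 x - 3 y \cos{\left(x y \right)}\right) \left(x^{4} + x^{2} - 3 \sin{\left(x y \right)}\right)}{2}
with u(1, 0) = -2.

Answer: u(x, y) = - x^{4} - x^{2} + 3 \sin{\left(x y \right)}

Derivation:
Substitute the ansatz u = A x^{2} + B x^{4} + C \sin{\left(x y \right)} into the left-hand side.
Derivatives of the ansatz:
  u_x = 2 A x + 4 B x^{3} + C y \cos{\left(x y \right)}
  u_y = C x \cos{\left(x y \right)}
Term by term:
  1/2·u·u_x = A^{2} x^{3} + 3 A B x^{5} + \frac{A C x^{2} y \cos{\left(x y \right)}}{2} + A C x \sin{\left(x y \right)} + 2 B^{2} x^{7} + \frac{B C x^{4} y \cos{\left(x y \right)}}{2} + 2 B C x^{3} \sin{\left(x y \right)} + \frac{C^{2} y \sin{\left(x y \right)} \cos{\left(x y \right)}}{2}
  1/3·(u_y)² = \frac{C^{2} x^{2} \cos^{2}{\left(x y \right)}}{3}
  2/3·u·u_y = \frac{2 A C x^{3} \cos{\left(x y \right)}}{3} + \frac{2 B C x^{5} \cos{\left(x y \right)}}{3} + \frac{2 C^{2} x \sin{\left(x y \right)} \cos{\left(x y \right)}}{3}
So the left-hand side equals
  A^{2} x^{3} + 3 A B x^{5} + \frac{2 A C x^{3} \cos{\left(x y \right)}}{3} + \frac{A C x^{2} y \cos{\left(x y \right)}}{2} + A C x \sin{\left(x y \right)} + 2 B^{2} x^{7} + \frac{2 B C x^{5} \cos{\left(x y \right)}}{3} + \frac{B C x^{4} y \cos{\left(x y \right)}}{2} + 2 B C x^{3} \sin{\left(x y \right)} + \frac{C^{2} x^{2} \cos^{2}{\left(x y \right)}}{3} + \frac{2 C^{2} x \sin{\left(x y \right)} \cos{\left(x y \right)}}{3} + \frac{C^{2} y \sin{\left(x y \right)} \cos{\left(x y \right)}}{2}
This must equal f(x, y) identically; expanded, f = 2 x^{7} - 2 x^{5} \cos{\left(x y \right)} + 3 x^{5} - \frac{3 x^{4} y \cos{\left(x y \right)}}{2} - 6 x^{3} \sin{\left(x y \right)} - 2 x^{3} \cos{\left(x y \right)} + x^{3} - \frac{3 x^{2} y \cos{\left(x y \right)}}{2} + 3 x^{2} \cos^{2}{\left(x y \right)} + 6 x \sin{\left(x y \right)} \cos{\left(x y \right)} - 3 x \sin{\left(x y \right)} + \frac{9 y \sin{\left(x y \right)} \cos{\left(x y \right)}}{2}.
Matching coefficients of the independent functions:
  [x^{3}]:  A^{2} = 1
  [x^{5}]:  3 A B = 3
  [x^{7}]:  2 B^{2} = 2
  [x \sin{\left(x y \right)}]:  A C = -3
  [x^{2} \cos^{2}{\left(x y \right)}]:  \frac{C^{2}}{3} = 3
  [x^{3} \sin{\left(x y \right)}]:  2 B C = -6
  [x^{3} \cos{\left(x y \right)}]:  \frac{2 A C}{3} = -2
  [x^{5} \cos{\left(x y \right)}]:  \frac{2 B C}{3} = -2
  [x \sin{\left(x y \right)} \cos{\left(x y \right)}]:  \frac{2 C^{2}}{3} = 6
  [x^{2} y \cos{\left(x y \right)}]:  \frac{A C}{2} = - \frac{3}{2}
  [x^{4} y \cos{\left(x y \right)}]:  \frac{B C}{2} = - \frac{3}{2}
  [y \sin{\left(x y \right)} \cos{\left(x y \right)}]:  \frac{C^{2}}{2} = \frac{9}{2}
These equations allow (A, B, C) = (-1, -1, 3) or (1, 1, -3).
Impose the point condition(s):
  u(1, 0) = -2  ⟹  A + B = -2
Only A = -1, B = -1, C = 3 satisfies everything.
Hence u(x, y) = - x^{4} - x^{2} + 3 \sin{\left(x y \right)}.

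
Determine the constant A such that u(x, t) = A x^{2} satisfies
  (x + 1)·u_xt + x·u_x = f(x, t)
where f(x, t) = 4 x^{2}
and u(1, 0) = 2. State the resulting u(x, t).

Substitute the ansatz u = A x^{2} into the left-hand side.
Derivatives of the ansatz:
  u_xt = 0
  u_x = 2 A x
Term by term:
  (x + 1)·u_xt = 0
  x·u_x = 2 A x^{2}
So the left-hand side equals
  2 A x^{2}
This must equal f(x, t) = 4 x^{2} identically.
Matching coefficients of the independent functions:
  [x^{2}]:  2 A = 4
Solving: A = 2.
Check against the point condition:
  u(1, 0) = 2  ⟹  A = 2  ✓
Hence u(x, t) = 2 x^{2}.

Answer: u(x, t) = 2 x^{2}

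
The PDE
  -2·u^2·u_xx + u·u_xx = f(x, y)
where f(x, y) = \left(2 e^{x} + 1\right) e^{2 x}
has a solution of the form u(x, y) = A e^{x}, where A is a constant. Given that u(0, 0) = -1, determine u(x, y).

Answer: u(x, y) = - e^{x}

Derivation:
Substitute the ansatz u = A e^{x} into the left-hand side.
Derivatives of the ansatz:
  u_xx = A e^{x}
Term by term:
  -2·u^2·u_xx = - 2 A^{3} e^{3 x}
  u·u_xx = A^{2} e^{2 x}
So the left-hand side equals
  - 2 A^{3} e^{3 x} + A^{2} e^{2 x}
This must equal f(x, y) identically; expanded, f = 2 e^{3 x} + e^{2 x}.
Matching coefficients of the independent functions:
  [e^{2 x}]:  A^{2} = 1
  [e^{3 x}]:  - 2 A^{3} = 2
Solving: A = -1.
Check against the point condition:
  u(0, 0) = -1  ⟹  A = -1  ✓
Hence u(x, y) = - e^{x}.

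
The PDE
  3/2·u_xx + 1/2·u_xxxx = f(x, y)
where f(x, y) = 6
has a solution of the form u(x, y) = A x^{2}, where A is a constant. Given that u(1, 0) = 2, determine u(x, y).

Answer: u(x, y) = 2 x^{2}

Derivation:
Substitute the ansatz u = A x^{2} into the left-hand side.
Derivatives of the ansatz:
  u_xx = 2 A
  u_xxxx = 0
Term by term:
  3/2·u_xx = 3 A
  1/2·u_xxxx = 0
So the left-hand side equals
  3 A
This must equal f(x, y) = 6 identically.
Matching coefficients of the independent functions:
  [constant term]:  3 A = 6
Solving: A = 2.
Check against the point condition:
  u(1, 0) = 2  ⟹  A = 2  ✓
Hence u(x, y) = 2 x^{2}.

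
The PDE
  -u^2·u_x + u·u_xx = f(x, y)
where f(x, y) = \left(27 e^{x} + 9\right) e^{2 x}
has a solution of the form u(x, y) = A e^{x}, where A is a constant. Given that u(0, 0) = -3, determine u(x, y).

Substitute the ansatz u = A e^{x} into the left-hand side.
Derivatives of the ansatz:
  u_x = A e^{x}
  u_xx = A e^{x}
Term by term:
  -u^2·u_x = - A^{3} e^{3 x}
  u·u_xx = A^{2} e^{2 x}
So the left-hand side equals
  - A^{3} e^{3 x} + A^{2} e^{2 x}
This must equal f(x, y) = \left(27 e^{x} + 9\right) e^{2 x} identically.
Matching coefficients of the independent functions:
  [e^{2 x}]:  A^{2} = 9
  [e^{3 x}]:  - A^{3} = 27
Solving: A = -3.
Check against the point condition:
  u(0, 0) = -3  ⟹  A = -3  ✓
Hence u(x, y) = - 3 e^{x}.

Answer: u(x, y) = - 3 e^{x}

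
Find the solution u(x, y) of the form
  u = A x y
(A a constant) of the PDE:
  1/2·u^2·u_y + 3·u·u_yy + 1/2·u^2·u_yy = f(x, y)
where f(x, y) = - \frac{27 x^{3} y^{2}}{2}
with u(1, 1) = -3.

Substitute the ansatz u = A x y into the left-hand side.
Derivatives of the ansatz:
  u_y = A x
  u_yy = 0
Term by term:
  1/2·u^2·u_y = \frac{A^{3} x^{3} y^{2}}{2}
  3·u·u_yy = 0
  1/2·u^2·u_yy = 0
So the left-hand side equals
  \frac{A^{3} x^{3} y^{2}}{2}
This must equal f(x, y) = - \frac{27 x^{3} y^{2}}{2} identically.
Matching coefficients of the independent functions:
  [x^{3} y^{2}]:  \frac{A^{3}}{2} = - \frac{27}{2}
Solving: A = -3.
Check against the point condition:
  u(1, 1) = -3  ⟹  A = -3  ✓
Hence u(x, y) = - 3 x y.

Answer: u(x, y) = - 3 x y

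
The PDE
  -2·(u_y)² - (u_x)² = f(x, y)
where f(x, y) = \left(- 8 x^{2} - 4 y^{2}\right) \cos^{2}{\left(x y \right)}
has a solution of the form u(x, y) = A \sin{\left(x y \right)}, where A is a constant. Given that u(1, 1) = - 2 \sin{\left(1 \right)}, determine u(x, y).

Substitute the ansatz u = A \sin{\left(x y \right)} into the left-hand side.
Derivatives of the ansatz:
  u_y = A x \cos{\left(x y \right)}
  u_x = A y \cos{\left(x y \right)}
Term by term:
  -2·(u_y)² = - 2 A^{2} x^{2} \cos^{2}{\left(x y \right)}
  -(u_x)² = - A^{2} y^{2} \cos^{2}{\left(x y \right)}
So the left-hand side equals
  - 2 A^{2} x^{2} \cos^{2}{\left(x y \right)} - A^{2} y^{2} \cos^{2}{\left(x y \right)}
This must equal f(x, y) identically; expanded, f = - 8 x^{2} \cos^{2}{\left(x y \right)} - 4 y^{2} \cos^{2}{\left(x y \right)}.
Matching coefficients of the independent functions:
  [x^{2} \cos^{2}{\left(x y \right)}]:  - 2 A^{2} = -8
  [y^{2} \cos^{2}{\left(x y \right)}]:  - A^{2} = -4
These equations allow (A) = (-2) or (2).
Impose the point condition(s):
  u(1, 1) = - 2 \sin{\left(1 \right)}  ⟹  A \sin{\left(1 \right)} = - 2 \sin{\left(1 \right)}
Only A = -2 satisfies everything.
Hence u(x, y) = - 2 \sin{\left(x y \right)}.

Answer: u(x, y) = - 2 \sin{\left(x y \right)}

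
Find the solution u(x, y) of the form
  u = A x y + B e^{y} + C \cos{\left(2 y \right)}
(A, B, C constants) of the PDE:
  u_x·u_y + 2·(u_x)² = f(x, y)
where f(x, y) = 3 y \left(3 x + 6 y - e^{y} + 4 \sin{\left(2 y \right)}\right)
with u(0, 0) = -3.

Answer: u(x, y) = 3 x y - e^{y} - 2 \cos{\left(2 y \right)}

Derivation:
Substitute the ansatz u = A x y + B e^{y} + C \cos{\left(2 y \right)} into the left-hand side.
Derivatives of the ansatz:
  u_x = A y
  u_y = A x + B e^{y} - 2 C \sin{\left(2 y \right)}
Term by term:
  u_x·u_y = A^{2} x y + A B y e^{y} - 2 A C y \sin{\left(2 y \right)}
  2·(u_x)² = 2 A^{2} y^{2}
So the left-hand side equals
  A^{2} x y + 2 A^{2} y^{2} + A B y e^{y} - 2 A C y \sin{\left(2 y \right)}
This must equal f(x, y) identically; expanded, f = 9 x y + 18 y^{2} - 3 y e^{y} + 12 y \sin{\left(2 y \right)}.
Matching coefficients of the independent functions:
  [y^{2}]:  2 A^{2} = 18
  [x y]:  A^{2} = 9
  [y e^{y}]:  A B = -3
  [y \sin{\left(2 y \right)}]:  - 2 A C = 12
These equations allow (A, B, C) = (-3, 1, 2) or (3, -1, -2).
Impose the point condition(s):
  u(0, 0) = -3  ⟹  B + C = -3
Only A = 3, B = -1, C = -2 satisfies everything.
Hence u(x, y) = 3 x y - e^{y} - 2 \cos{\left(2 y \right)}.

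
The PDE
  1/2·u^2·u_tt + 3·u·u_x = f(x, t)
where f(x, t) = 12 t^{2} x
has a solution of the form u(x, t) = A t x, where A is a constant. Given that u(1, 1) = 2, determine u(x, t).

Substitute the ansatz u = A t x into the left-hand side.
Derivatives of the ansatz:
  u_tt = 0
  u_x = A t
Term by term:
  1/2·u^2·u_tt = 0
  3·u·u_x = 3 A^{2} t^{2} x
So the left-hand side equals
  3 A^{2} t^{2} x
This must equal f(x, t) = 12 t^{2} x identically.
Matching coefficients of the independent functions:
  [t^{2} x]:  3 A^{2} = 12
These equations allow (A) = (-2) or (2).
Impose the point condition(s):
  u(1, 1) = 2  ⟹  A = 2
Only A = 2 satisfies everything.
Hence u(x, t) = 2 t x.

Answer: u(x, t) = 2 t x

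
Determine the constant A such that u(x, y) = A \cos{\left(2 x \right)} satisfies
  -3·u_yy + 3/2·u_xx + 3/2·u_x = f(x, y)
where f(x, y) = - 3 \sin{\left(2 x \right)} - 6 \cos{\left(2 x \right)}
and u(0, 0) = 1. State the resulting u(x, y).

Substitute the ansatz u = A \cos{\left(2 x \right)} into the left-hand side.
Derivatives of the ansatz:
  u_yy = 0
  u_xx = - 4 A \cos{\left(2 x \right)}
  u_x = - 2 A \sin{\left(2 x \right)}
Term by term:
  -3·u_yy = 0
  3/2·u_xx = - 6 A \cos{\left(2 x \right)}
  3/2·u_x = - 3 A \sin{\left(2 x \right)}
So the left-hand side equals
  - 3 A \sin{\left(2 x \right)} - 6 A \cos{\left(2 x \right)}
This must equal f(x, y) = - 3 \sin{\left(2 x \right)} - 6 \cos{\left(2 x \right)} identically.
Matching coefficients of the independent functions:
  [\sin{\left(2 x \right)}]:  - 3 A = -3
  [\cos{\left(2 x \right)}]:  - 6 A = -6
Solving: A = 1.
Check against the point condition:
  u(0, 0) = 1  ⟹  A = 1  ✓
Hence u(x, y) = \cos{\left(2 x \right)}.

Answer: u(x, y) = \cos{\left(2 x \right)}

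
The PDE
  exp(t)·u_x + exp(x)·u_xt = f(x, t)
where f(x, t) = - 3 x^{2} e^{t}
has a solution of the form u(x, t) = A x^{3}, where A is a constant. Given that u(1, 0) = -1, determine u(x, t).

Substitute the ansatz u = A x^{3} into the left-hand side.
Derivatives of the ansatz:
  u_x = 3 A x^{2}
  u_xt = 0
Term by term:
  exp(t)·u_x = 3 A x^{2} e^{t}
  exp(x)·u_xt = 0
So the left-hand side equals
  3 A x^{2} e^{t}
This must equal f(x, t) = - 3 x^{2} e^{t} identically.
Matching coefficients of the independent functions:
  [x^{2} e^{t}]:  3 A = -3
Solving: A = -1.
Check against the point condition:
  u(1, 0) = -1  ⟹  A = -1  ✓
Hence u(x, t) = - x^{3}.

Answer: u(x, t) = - x^{3}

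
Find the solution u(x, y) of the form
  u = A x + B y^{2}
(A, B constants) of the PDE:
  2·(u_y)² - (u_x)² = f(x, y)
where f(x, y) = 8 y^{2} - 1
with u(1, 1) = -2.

Substitute the ansatz u = A x + B y^{2} into the left-hand side.
Derivatives of the ansatz:
  u_y = 2 B y
  u_x = A
Term by term:
  2·(u_y)² = 8 B^{2} y^{2}
  -(u_x)² = - A^{2}
So the left-hand side equals
  - A^{2} + 8 B^{2} y^{2}
This must equal f(x, y) = 8 y^{2} - 1 identically.
Matching coefficients of the independent functions:
  [constant term]:  - A^{2} = -1
  [y^{2}]:  8 B^{2} = 8
These equations allow (A, B) = (-1, -1) or (-1, 1) or (1, -1) or (1, 1).
Impose the point condition(s):
  u(1, 1) = -2  ⟹  A + B = -2
Only A = -1, B = -1 satisfies everything.
Hence u(x, y) = - x - y^{2}.

Answer: u(x, y) = - x - y^{2}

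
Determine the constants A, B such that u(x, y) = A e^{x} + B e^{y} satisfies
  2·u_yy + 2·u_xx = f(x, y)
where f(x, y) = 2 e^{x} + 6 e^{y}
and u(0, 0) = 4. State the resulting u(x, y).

Substitute the ansatz u = A e^{x} + B e^{y} into the left-hand side.
Derivatives of the ansatz:
  u_yy = B e^{y}
  u_xx = A e^{x}
Term by term:
  2·u_yy = 2 B e^{y}
  2·u_xx = 2 A e^{x}
So the left-hand side equals
  2 A e^{x} + 2 B e^{y}
This must equal f(x, y) = 2 e^{x} + 6 e^{y} identically.
Matching coefficients of the independent functions:
  [e^{x}]:  2 A = 2
  [e^{y}]:  2 B = 6
Solving: A = 1, B = 3.
Check against the point condition:
  u(0, 0) = 4  ⟹  A + B = 4  ✓
Hence u(x, y) = e^{x} + 3 e^{y}.

Answer: u(x, y) = e^{x} + 3 e^{y}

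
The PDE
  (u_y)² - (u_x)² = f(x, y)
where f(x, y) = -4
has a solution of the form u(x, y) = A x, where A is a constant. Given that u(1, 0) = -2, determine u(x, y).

Substitute the ansatz u = A x into the left-hand side.
Derivatives of the ansatz:
  u_y = 0
  u_x = A
Term by term:
  (u_y)² = 0
  -(u_x)² = - A^{2}
So the left-hand side equals
  - A^{2}
This must equal f(x, y) = -4 identically.
Matching coefficients of the independent functions:
  [constant term]:  - A^{2} = -4
These equations allow (A) = (-2) or (2).
Impose the point condition(s):
  u(1, 0) = -2  ⟹  A = -2
Only A = -2 satisfies everything.
Hence u(x, y) = - 2 x.

Answer: u(x, y) = - 2 x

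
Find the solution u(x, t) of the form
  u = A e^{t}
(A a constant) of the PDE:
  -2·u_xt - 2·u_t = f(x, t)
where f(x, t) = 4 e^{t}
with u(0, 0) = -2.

Substitute the ansatz u = A e^{t} into the left-hand side.
Derivatives of the ansatz:
  u_xt = 0
  u_t = A e^{t}
Term by term:
  -2·u_xt = 0
  -2·u_t = - 2 A e^{t}
So the left-hand side equals
  - 2 A e^{t}
This must equal f(x, t) = 4 e^{t} identically.
Matching coefficients of the independent functions:
  [e^{t}]:  - 2 A = 4
Solving: A = -2.
Check against the point condition:
  u(0, 0) = -2  ⟹  A = -2  ✓
Hence u(x, t) = - 2 e^{t}.

Answer: u(x, t) = - 2 e^{t}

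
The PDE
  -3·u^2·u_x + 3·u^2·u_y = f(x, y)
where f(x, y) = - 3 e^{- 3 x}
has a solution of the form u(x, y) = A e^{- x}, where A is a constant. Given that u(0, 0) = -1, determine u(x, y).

Substitute the ansatz u = A e^{- x} into the left-hand side.
Derivatives of the ansatz:
  u_x = - A e^{- x}
  u_y = 0
Term by term:
  -3·u^2·u_x = 3 A^{3} e^{- 3 x}
  3·u^2·u_y = 0
So the left-hand side equals
  3 A^{3} e^{- 3 x}
This must equal f(x, y) = - 3 e^{- 3 x} identically.
Matching coefficients of the independent functions:
  [e^{- 3 x}]:  3 A^{3} = -3
Solving: A = -1.
Check against the point condition:
  u(0, 0) = -1  ⟹  A = -1  ✓
Hence u(x, y) = - e^{- x}.

Answer: u(x, y) = - e^{- x}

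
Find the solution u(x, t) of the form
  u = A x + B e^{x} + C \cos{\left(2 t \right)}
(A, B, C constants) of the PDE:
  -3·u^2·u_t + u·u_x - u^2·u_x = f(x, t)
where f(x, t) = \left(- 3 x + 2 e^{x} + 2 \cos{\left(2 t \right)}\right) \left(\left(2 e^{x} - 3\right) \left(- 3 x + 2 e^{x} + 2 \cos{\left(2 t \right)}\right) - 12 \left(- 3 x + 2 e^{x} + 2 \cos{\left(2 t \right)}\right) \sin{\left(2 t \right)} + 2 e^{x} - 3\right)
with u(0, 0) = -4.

Answer: u(x, t) = 3 x - 2 e^{x} - 2 \cos{\left(2 t \right)}

Derivation:
Substitute the ansatz u = A x + B e^{x} + C \cos{\left(2 t \right)} into the left-hand side.
Derivatives of the ansatz:
  u_t = - 2 C \sin{\left(2 t \right)}
  u_x = A + B e^{x}
Term by term:
  -3·u^2·u_t = 6 A^{2} C x^{2} \sin{\left(2 t \right)} + 12 A B C x e^{x} \sin{\left(2 t \right)} + 12 A C^{2} x \sin{\left(2 t \right)} \cos{\left(2 t \right)} + 6 B^{2} C e^{2 x} \sin{\left(2 t \right)} + 12 B C^{2} e^{x} \sin{\left(2 t \right)} \cos{\left(2 t \right)} + 6 C^{3} \sin{\left(2 t \right)} \cos^{2}{\left(2 t \right)}
  u·u_x = A^{2} x + A B x e^{x} + A B e^{x} + A C \cos{\left(2 t \right)} + B^{2} e^{2 x} + B C e^{x} \cos{\left(2 t \right)}
  -u^2·u_x = - A^{3} x^{2} - A^{2} B x^{2} e^{x} - 2 A^{2} B x e^{x} - 2 A^{2} C x \cos{\left(2 t \right)} - 2 A B^{2} x e^{2 x} - A B^{2} e^{2 x} - 2 A B C x e^{x} \cos{\left(2 t \right)} - 2 A B C e^{x} \cos{\left(2 t \right)} - A C^{2} \cos^{2}{\left(2 t \right)} - B^{3} e^{3 x} - 2 B^{2} C e^{2 x} \cos{\left(2 t \right)} - B C^{2} e^{x} \cos^{2}{\left(2 t \right)}
So the left-hand side equals
  - A^{3} x^{2} - A^{2} B x^{2} e^{x} - 2 A^{2} B x e^{x} + 6 A^{2} C x^{2} \sin{\left(2 t \right)} - 2 A^{2} C x \cos{\left(2 t \right)} + A^{2} x - 2 A B^{2} x e^{2 x} - A B^{2} e^{2 x} + 12 A B C x e^{x} \sin{\left(2 t \right)} - 2 A B C x e^{x} \cos{\left(2 t \right)} - 2 A B C e^{x} \cos{\left(2 t \right)} + A B x e^{x} + A B e^{x} + 12 A C^{2} x \sin{\left(2 t \right)} \cos{\left(2 t \right)} - A C^{2} \cos^{2}{\left(2 t \right)} + A C \cos{\left(2 t \right)} - B^{3} e^{3 x} + 6 B^{2} C e^{2 x} \sin{\left(2 t \right)} - 2 B^{2} C e^{2 x} \cos{\left(2 t \right)} + B^{2} e^{2 x} + 12 B C^{2} e^{x} \sin{\left(2 t \right)} \cos{\left(2 t \right)} - B C^{2} e^{x} \cos^{2}{\left(2 t \right)} + B C e^{x} \cos{\left(2 t \right)} + 6 C^{3} \sin{\left(2 t \right)} \cos^{2}{\left(2 t \right)}
This must equal f(x, t) identically; expanded, f = 18 x^{2} e^{x} - 108 x^{2} \sin{\left(2 t \right)} - 27 x^{2} - 24 x e^{2 x} + 144 x e^{x} \sin{\left(2 t \right)} - 24 x e^{x} \cos{\left(2 t \right)} + 30 x e^{x} + 144 x \sin{\left(2 t \right)} \cos{\left(2 t \right)} + 36 x \cos{\left(2 t \right)} + 9 x + 8 e^{3 x} - 48 e^{2 x} \sin{\left(2 t \right)} + 16 e^{2 x} \cos{\left(2 t \right)} - 8 e^{2 x} - 96 e^{x} \sin{\left(2 t \right)} \cos{\left(2 t \right)} + 8 e^{x} \cos^{2}{\left(2 t \right)} - 20 e^{x} \cos{\left(2 t \right)} - 6 e^{x} - 48 \sin{\left(2 t \right)} \cos^{2}{\left(2 t \right)} - 12 \cos^{2}{\left(2 t \right)} - 6 \cos{\left(2 t \right)}.
Matching coefficients of the independent functions:
(each divided by its leading coefficient; functions giving the same equation are listed together)
  [x]:  A^{2} - 9 = 0
  [x^{2}]:  A^{3} - 27 = 0
  [x e^{x}]:  A^{2} B - \frac{A B}{2} + 15 = 0
  [x e^{2 x}]:  A B^{2} - 12 = 0
  [x \cos{\left(2 t \right)}, x^{2} \sin{\left(2 t \right)}]:  A^{2} C + 18 = 0
  [x^{2} e^{x}]:  A^{2} B + 18 = 0
  [e^{x} \cos{\left(2 t \right)}]:  A B C - \frac{B C}{2} - 10 = 0
  [e^{x} \cos^{2}{\left(2 t \right)}, e^{x} \sin{\left(2 t \right)} \cos{\left(2 t \right)}]:  B C^{2} + 8 = 0
  [e^{2 x} \sin{\left(2 t \right)}, e^{2 x} \cos{\left(2 t \right)}]:  B^{2} C + 8 = 0
  [\sin{\left(2 t \right)} \cos^{2}{\left(2 t \right)}]:  C^{3} + 8 = 0
  [x e^{x} \sin{\left(2 t \right)}, x e^{x} \cos{\left(2 t \right)}]:  A B C - 12 = 0
  [x \sin{\left(2 t \right)} \cos{\left(2 t \right)}, \cos^{2}{\left(2 t \right)}]:  A C^{2} - 12 = 0
  [e^{x}]:  A B + 6 = 0
  [e^{2 x}]:  A B^{2} - B^{2} - 8 = 0
  [e^{3 x}]:  B^{3} + 8 = 0
  [\cos{\left(2 t \right)}]:  A C + 6 = 0
Solving: A = 3, B = -2, C = -2.
Check against the point condition:
  u(0, 0) = -4  ⟹  B + C = -4  ✓
Hence u(x, t) = 3 x - 2 e^{x} - 2 \cos{\left(2 t \right)}.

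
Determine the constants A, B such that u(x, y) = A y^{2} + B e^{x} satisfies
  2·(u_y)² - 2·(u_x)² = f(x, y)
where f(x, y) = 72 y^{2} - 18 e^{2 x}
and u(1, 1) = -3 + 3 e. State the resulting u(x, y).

Substitute the ansatz u = A y^{2} + B e^{x} into the left-hand side.
Derivatives of the ansatz:
  u_y = 2 A y
  u_x = B e^{x}
Term by term:
  2·(u_y)² = 8 A^{2} y^{2}
  -2·(u_x)² = - 2 B^{2} e^{2 x}
So the left-hand side equals
  8 A^{2} y^{2} - 2 B^{2} e^{2 x}
This must equal f(x, y) = 72 y^{2} - 18 e^{2 x} identically.
Matching coefficients of the independent functions:
  [y^{2}]:  8 A^{2} = 72
  [e^{2 x}]:  - 2 B^{2} = -18
These equations allow (A, B) = (-3, -3) or (-3, 3) or (3, -3) or (3, 3).
Impose the point condition(s):
  u(1, 1) = -3 + 3 e  ⟹  A + e B = -3 + 3 e
Only A = -3, B = 3 satisfies everything.
Hence u(x, y) = - 3 y^{2} + 3 e^{x}.

Answer: u(x, y) = - 3 y^{2} + 3 e^{x}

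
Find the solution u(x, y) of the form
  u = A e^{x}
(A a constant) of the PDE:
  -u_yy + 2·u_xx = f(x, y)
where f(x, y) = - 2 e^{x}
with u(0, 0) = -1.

Substitute the ansatz u = A e^{x} into the left-hand side.
Derivatives of the ansatz:
  u_yy = 0
  u_xx = A e^{x}
Term by term:
  -u_yy = 0
  2·u_xx = 2 A e^{x}
So the left-hand side equals
  2 A e^{x}
This must equal f(x, y) = - 2 e^{x} identically.
Matching coefficients of the independent functions:
  [e^{x}]:  2 A = -2
Solving: A = -1.
Check against the point condition:
  u(0, 0) = -1  ⟹  A = -1  ✓
Hence u(x, y) = - e^{x}.

Answer: u(x, y) = - e^{x}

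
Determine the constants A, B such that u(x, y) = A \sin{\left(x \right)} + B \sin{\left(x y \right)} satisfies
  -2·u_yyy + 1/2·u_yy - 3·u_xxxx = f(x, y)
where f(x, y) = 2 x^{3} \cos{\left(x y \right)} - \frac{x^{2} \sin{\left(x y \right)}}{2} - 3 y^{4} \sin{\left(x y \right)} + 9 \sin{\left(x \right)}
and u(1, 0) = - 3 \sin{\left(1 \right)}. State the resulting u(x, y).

Answer: u(x, y) = - 3 \sin{\left(x \right)} + \sin{\left(x y \right)}

Derivation:
Substitute the ansatz u = A \sin{\left(x \right)} + B \sin{\left(x y \right)} into the left-hand side.
Derivatives of the ansatz:
  u_yyy = - B x^{3} \cos{\left(x y \right)}
  u_yy = - B x^{2} \sin{\left(x y \right)}
  u_xxxx = A \sin{\left(x \right)} + B y^{4} \sin{\left(x y \right)}
Term by term:
  -2·u_yyy = 2 B x^{3} \cos{\left(x y \right)}
  1/2·u_yy = - \frac{B x^{2} \sin{\left(x y \right)}}{2}
  -3·u_xxxx = - 3 A \sin{\left(x \right)} - 3 B y^{4} \sin{\left(x y \right)}
So the left-hand side equals
  - 3 A \sin{\left(x \right)} + 2 B x^{3} \cos{\left(x y \right)} - \frac{B x^{2} \sin{\left(x y \right)}}{2} - 3 B y^{4} \sin{\left(x y \right)}
This must equal f(x, y) = 2 x^{3} \cos{\left(x y \right)} - \frac{x^{2} \sin{\left(x y \right)}}{2} - 3 y^{4} \sin{\left(x y \right)} + 9 \sin{\left(x \right)} identically.
Matching coefficients of the independent functions:
  [x^{2} \sin{\left(x y \right)}]:  - \frac{B}{2} = - \frac{1}{2}
  [x^{3} \cos{\left(x y \right)}]:  2 B = 2
  [y^{4} \sin{\left(x y \right)}]:  - 3 B = -3
  [\sin{\left(x \right)}]:  - 3 A = 9
Solving: A = -3, B = 1.
Check against the point condition:
  u(1, 0) = - 3 \sin{\left(1 \right)}  ⟹  A \sin{\left(1 \right)} = - 3 \sin{\left(1 \right)}  ✓
Hence u(x, y) = - 3 \sin{\left(x \right)} + \sin{\left(x y \right)}.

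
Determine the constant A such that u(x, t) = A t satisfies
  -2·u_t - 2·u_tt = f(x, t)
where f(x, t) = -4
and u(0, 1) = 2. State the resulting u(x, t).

Answer: u(x, t) = 2 t

Derivation:
Substitute the ansatz u = A t into the left-hand side.
Derivatives of the ansatz:
  u_t = A
  u_tt = 0
Term by term:
  -2·u_t = - 2 A
  -2·u_tt = 0
So the left-hand side equals
  - 2 A
This must equal f(x, t) = -4 identically.
Matching coefficients of the independent functions:
  [constant term]:  - 2 A = -4
Solving: A = 2.
Check against the point condition:
  u(0, 1) = 2  ⟹  A = 2  ✓
Hence u(x, t) = 2 t.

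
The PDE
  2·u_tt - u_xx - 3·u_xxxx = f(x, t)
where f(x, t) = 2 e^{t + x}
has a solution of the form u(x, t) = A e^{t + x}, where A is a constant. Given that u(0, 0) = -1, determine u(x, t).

Substitute the ansatz u = A e^{t + x} into the left-hand side.
Derivatives of the ansatz:
  u_tt = A e^{t} e^{x}
  u_xx = A e^{t} e^{x}
  u_xxxx = A e^{t} e^{x}
Term by term:
  2·u_tt = 2 A e^{t} e^{x}
  -u_xx = - A e^{t} e^{x}
  -3·u_xxxx = - 3 A e^{t} e^{x}
So the left-hand side equals
  - 2 A e^{t} e^{x}
This must equal f(x, t) identically; expanded, f = 2 e^{t} e^{x}.
Matching coefficients of the independent functions:
  [e^{t} e^{x}]:  - 2 A = 2
Solving: A = -1.
Check against the point condition:
  u(0, 0) = -1  ⟹  A = -1  ✓
Hence u(x, t) = - e^{t + x}.

Answer: u(x, t) = - e^{t + x}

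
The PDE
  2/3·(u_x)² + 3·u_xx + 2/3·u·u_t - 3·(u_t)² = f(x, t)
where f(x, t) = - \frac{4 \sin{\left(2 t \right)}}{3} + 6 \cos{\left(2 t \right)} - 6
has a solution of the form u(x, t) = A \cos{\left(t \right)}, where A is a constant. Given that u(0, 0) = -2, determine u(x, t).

Substitute the ansatz u = A \cos{\left(t \right)} into the left-hand side.
Derivatives of the ansatz:
  u_x = 0
  u_xx = 0
  u_t = - A \sin{\left(t \right)}
Term by term:
  2/3·(u_x)² = 0
  3·u_xx = 0
  2/3·u·u_t = - \frac{2 A^{2} \sin{\left(t \right)} \cos{\left(t \right)}}{3}
  -3·(u_t)² = - 3 A^{2} \sin^{2}{\left(t \right)}
So the left-hand side equals
  - 3 A^{2} \sin^{2}{\left(t \right)} - \frac{2 A^{2} \sin{\left(t \right)} \cos{\left(t \right)}}{3}
This must equal f(x, t) identically; expanded, f = - 12 \sin^{2}{\left(t \right)} - \frac{8 \sin{\left(t \right)} \cos{\left(t \right)}}{3}.
Matching coefficients of the independent functions:
  [\sin{\left(t \right)} \cos{\left(t \right)}]:  - \frac{2 A^{2}}{3} = - \frac{8}{3}
  [\sin^{2}{\left(t \right)}]:  - 3 A^{2} = -12
These equations allow (A) = (-2) or (2).
Impose the point condition(s):
  u(0, 0) = -2  ⟹  A = -2
Only A = -2 satisfies everything.
Hence u(x, t) = - 2 \cos{\left(t \right)}.

Answer: u(x, t) = - 2 \cos{\left(t \right)}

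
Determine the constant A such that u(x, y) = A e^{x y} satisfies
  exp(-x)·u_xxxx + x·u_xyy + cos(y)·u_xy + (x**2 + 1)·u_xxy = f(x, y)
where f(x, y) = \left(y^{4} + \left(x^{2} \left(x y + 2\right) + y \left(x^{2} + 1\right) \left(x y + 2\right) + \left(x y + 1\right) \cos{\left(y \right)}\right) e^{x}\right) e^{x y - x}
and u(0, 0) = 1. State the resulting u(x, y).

Substitute the ansatz u = A e^{x y} into the left-hand side.
Derivatives of the ansatz:
  u_xxxx = A y^{4} e^{x y}
  u_xyy = A x^{2} y e^{x y} + 2 A x e^{x y}
  u_xy = A x y e^{x y} + A e^{x y}
  u_xxy = A x y^{2} e^{x y} + 2 A y e^{x y}
Term by term:
  exp(-x)·u_xxxx = A y^{4} e^{- x} e^{x y}
  x·u_xyy = A x^{3} y e^{x y} + 2 A x^{2} e^{x y}
  cos(y)·u_xy = A x y e^{x y} \cos{\left(y \right)} + A e^{x y} \cos{\left(y \right)}
  (x**2 + 1)·u_xxy = A x^{3} y^{2} e^{x y} + 2 A x^{2} y e^{x y} + A x y^{2} e^{x y} + 2 A y e^{x y}
So the left-hand side equals
  A x^{3} y^{2} e^{x y} + A x^{3} y e^{x y} + 2 A x^{2} y e^{x y} + 2 A x^{2} e^{x y} + A x y^{2} e^{x y} + A x y e^{x y} \cos{\left(y \right)} + A y^{4} e^{- x} e^{x y} + 2 A y e^{x y} + A e^{x y} \cos{\left(y \right)}
This must equal f(x, y) identically; expanded, f = x^{3} y^{2} e^{x y} + x^{3} y e^{x y} + 2 x^{2} y e^{x y} + 2 x^{2} e^{x y} + x y^{2} e^{x y} + x y e^{x y} \cos{\left(y \right)} + y^{4} e^{- x} e^{x y} + 2 y e^{x y} + e^{x y} \cos{\left(y \right)}.
Matching coefficients of the independent functions:
  [x^{2} e^{x y}, y e^{x y}, x^{2} y e^{x y}]:  2 A = 2
  [e^{x y} \cos{\left(y \right)}, x y^{2} e^{x y}, x^{3} y e^{x y}, x^{3} y^{2} e^{x y}, …]:  A = 1
Solving: A = 1.
Check against the point condition:
  u(0, 0) = 1  ⟹  A = 1  ✓
Hence u(x, y) = e^{x y}.

Answer: u(x, y) = e^{x y}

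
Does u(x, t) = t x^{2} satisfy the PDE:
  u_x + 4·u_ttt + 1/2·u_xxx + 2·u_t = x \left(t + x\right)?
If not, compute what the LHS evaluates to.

Answer: No, the LHS evaluates to 2 x \left(t + x\right)

Derivation:
Evaluate each term of the left-hand side for u = t x^{2}.
Derivatives:
  u_x = 2 t x
  u_ttt = 0
  u_xxx = 0
  u_t = x^{2}
Terms:
  u_x = 2 t x
  4·u_ttt = 0
  1/2·u_xxx = 0
  2·u_t = 2 x^{2}
Sum: LHS = 2 x \left(t + x\right)
Given right-hand side: x \left(t + x\right). Difference LHS − RHS = x \left(t + x\right) ≠ 0, so u is not a solution.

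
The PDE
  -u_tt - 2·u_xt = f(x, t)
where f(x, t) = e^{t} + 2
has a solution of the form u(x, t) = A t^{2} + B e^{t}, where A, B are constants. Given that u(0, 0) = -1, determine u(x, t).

Substitute the ansatz u = A t^{2} + B e^{t} into the left-hand side.
Derivatives of the ansatz:
  u_tt = 2 A + B e^{t}
  u_xt = 0
Term by term:
  -u_tt = - 2 A - B e^{t}
  -2·u_xt = 0
So the left-hand side equals
  - 2 A - B e^{t}
This must equal f(x, t) = e^{t} + 2 identically.
Matching coefficients of the independent functions:
  [constant term]:  - 2 A = 2
  [e^{t}]:  - B = 1
Solving: A = -1, B = -1.
Check against the point condition:
  u(0, 0) = -1  ⟹  B = -1  ✓
Hence u(x, t) = - t^{2} - e^{t}.

Answer: u(x, t) = - t^{2} - e^{t}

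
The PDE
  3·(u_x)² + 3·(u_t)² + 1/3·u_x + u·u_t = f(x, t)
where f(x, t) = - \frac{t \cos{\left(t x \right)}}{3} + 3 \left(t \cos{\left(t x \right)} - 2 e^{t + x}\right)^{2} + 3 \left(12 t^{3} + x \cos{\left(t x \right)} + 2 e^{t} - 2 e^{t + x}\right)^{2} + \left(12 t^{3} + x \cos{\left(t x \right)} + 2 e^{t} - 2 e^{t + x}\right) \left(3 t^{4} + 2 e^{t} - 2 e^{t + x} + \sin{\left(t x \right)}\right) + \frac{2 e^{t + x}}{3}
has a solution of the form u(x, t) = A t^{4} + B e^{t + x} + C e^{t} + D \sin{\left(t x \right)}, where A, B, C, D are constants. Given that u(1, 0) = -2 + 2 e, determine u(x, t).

Substitute the ansatz u = A t^{4} + B e^{t + x} + C e^{t} + D \sin{\left(t x \right)} into the left-hand side.
Derivatives of the ansatz:
  u_x = B e^{t} e^{x} + D t \cos{\left(t x \right)}
  u_t = 4 A t^{3} + B e^{t} e^{x} + C e^{t} + D x \cos{\left(t x \right)}
Term by term:
  3·(u_x)² = 3 B^{2} e^{2 t} e^{2 x} + 6 B D t e^{t} e^{x} \cos{\left(t x \right)} + 3 D^{2} t^{2} \cos^{2}{\left(t x \right)}
  3·(u_t)² = 48 A^{2} t^{6} + 24 A B t^{3} e^{t} e^{x} + 24 A C t^{3} e^{t} + 24 A D t^{3} x \cos{\left(t x \right)} + 3 B^{2} e^{2 t} e^{2 x} + 6 B C e^{2 t} e^{x} + 6 B D x e^{t} e^{x} \cos{\left(t x \right)} + 3 C^{2} e^{2 t} + 6 C D x e^{t} \cos{\left(t x \right)} + 3 D^{2} x^{2} \cos^{2}{\left(t x \right)}
  1/3·u_x = \frac{B e^{t} e^{x}}{3} + \frac{D t \cos{\left(t x \right)}}{3}
  u·u_t = 4 A^{2} t^{7} + A B t^{4} e^{t} e^{x} + 4 A B t^{3} e^{t} e^{x} + A C t^{4} e^{t} + 4 A C t^{3} e^{t} + A D t^{4} x \cos{\left(t x \right)} + 4 A D t^{3} \sin{\left(t x \right)} + B^{2} e^{2 t} e^{2 x} + 2 B C e^{2 t} e^{x} + B D x e^{t} e^{x} \cos{\left(t x \right)} + B D e^{t} e^{x} \sin{\left(t x \right)} + C^{2} e^{2 t} + C D x e^{t} \cos{\left(t x \right)} + C D e^{t} \sin{\left(t x \right)} + D^{2} x \sin{\left(t x \right)} \cos{\left(t x \right)}
So the left-hand side equals
  4 A^{2} t^{7} + 48 A^{2} t^{6} + A B t^{4} e^{t} e^{x} + 28 A B t^{3} e^{t} e^{x} + A C t^{4} e^{t} + 28 A C t^{3} e^{t} + A D t^{4} x \cos{\left(t x \right)} + 24 A D t^{3} x \cos{\left(t x \right)} + 4 A D t^{3} \sin{\left(t x \right)} + 7 B^{2} e^{2 t} e^{2 x} + 8 B C e^{2 t} e^{x} + 6 B D t e^{t} e^{x} \cos{\left(t x \right)} + 7 B D x e^{t} e^{x} \cos{\left(t x \right)} + B D e^{t} e^{x} \sin{\left(t x \right)} + \frac{B e^{t} e^{x}}{3} + 4 C^{2} e^{2 t} + 7 C D x e^{t} \cos{\left(t x \right)} + C D e^{t} \sin{\left(t x \right)} + 3 D^{2} t^{2} \cos^{2}{\left(t x \right)} + 3 D^{2} x^{2} \cos^{2}{\left(t x \right)} + D^{2} x \sin{\left(t x \right)} \cos{\left(t x \right)} + \frac{D t \cos{\left(t x \right)}}{3}
This must equal f(x, t) identically; expanded, f = 36 t^{7} + 432 t^{6} + 3 t^{4} x \cos{\left(t x \right)} - 6 t^{4} e^{t} e^{x} + 6 t^{4} e^{t} + 72 t^{3} x \cos{\left(t x \right)} - 168 t^{3} e^{t} e^{x} + 168 t^{3} e^{t} + 12 t^{3} \sin{\left(t x \right)} + 3 t^{2} \cos^{2}{\left(t x \right)} - 12 t e^{t} e^{x} \cos{\left(t x \right)} - \frac{t \cos{\left(t x \right)}}{3} + 3 x^{2} \cos^{2}{\left(t x \right)} - 14 x e^{t} e^{x} \cos{\left(t x \right)} + 14 x e^{t} \cos{\left(t x \right)} + x \sin{\left(t x \right)} \cos{\left(t x \right)} + 28 e^{2 t} e^{2 x} - 32 e^{2 t} e^{x} + 16 e^{2 t} - 2 e^{t} e^{x} \sin{\left(t x \right)} + \frac{2 e^{t} e^{x}}{3} + 2 e^{t} \sin{\left(t x \right)}.
Matching coefficients of the independent functions:
(each divided by its leading coefficient; functions giving the same equation are listed together)
  [t^{6}, t^{7}]:  A^{2} - 9 = 0
  [t \cos{\left(t x \right)}]:  D + 1 = 0
  [t^{2} \cos^{2}{\left(t x \right)}, x^{2} \cos^{2}{\left(t x \right)}, x \sin{\left(t x \right)} \cos{\left(t x \right)}]:  D^{2} - 1 = 0
  [t^{3} e^{t}, t^{4} e^{t}]:  A C - 6 = 0
  [t^{3} \sin{\left(t x \right)}, t^{3} x \cos{\left(t x \right)}, t^{4} x \cos{\left(t x \right)}]:  A D - 3 = 0
  [e^{t} e^{x}]:  B - 2 = 0
  [e^{t} \sin{\left(t x \right)}, x e^{t} \cos{\left(t x \right)}]:  C D - 2 = 0
  [e^{2 t} e^{x}]:  B C + 4 = 0
  [e^{2 t} e^{2 x}]:  B^{2} - 4 = 0
  [t^{3} e^{t} e^{x}, t^{4} e^{t} e^{x}]:  A B + 6 = 0
  [e^{t} e^{x} \sin{\left(t x \right)}, t e^{t} e^{x} \cos{\left(t x \right)}, x e^{t} e^{x} \cos{\left(t x \right)}]:  B D + 2 = 0
  [e^{2 t}]:  C^{2} - 4 = 0
Solving: A = -3, B = 2, C = -2, D = -1.
Check against the point condition:
  u(1, 0) = -2 + 2 e  ⟹  e B + C = -2 + 2 e  ✓
Hence u(x, t) = - 3 t^{4} - 2 e^{t} + 2 e^{t + x} - \sin{\left(t x \right)}.

Answer: u(x, t) = - 3 t^{4} - 2 e^{t} + 2 e^{t + x} - \sin{\left(t x \right)}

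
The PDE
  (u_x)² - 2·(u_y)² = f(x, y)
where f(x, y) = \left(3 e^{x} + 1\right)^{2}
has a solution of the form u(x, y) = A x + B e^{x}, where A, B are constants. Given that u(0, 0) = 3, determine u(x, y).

Answer: u(x, y) = x + 3 e^{x}

Derivation:
Substitute the ansatz u = A x + B e^{x} into the left-hand side.
Derivatives of the ansatz:
  u_x = A + B e^{x}
  u_y = 0
Term by term:
  (u_x)² = A^{2} + 2 A B e^{x} + B^{2} e^{2 x}
  -2·(u_y)² = 0
So the left-hand side equals
  A^{2} + 2 A B e^{x} + B^{2} e^{2 x}
This must equal f(x, y) identically; expanded, f = 9 e^{2 x} + 6 e^{x} + 1.
Matching coefficients of the independent functions:
  [constant term]:  A^{2} = 1
  [e^{x}]:  2 A B = 6
  [e^{2 x}]:  B^{2} = 9
These equations allow (A, B) = (-1, -3) or (1, 3).
Impose the point condition(s):
  u(0, 0) = 3  ⟹  B = 3
Only A = 1, B = 3 satisfies everything.
Hence u(x, y) = x + 3 e^{x}.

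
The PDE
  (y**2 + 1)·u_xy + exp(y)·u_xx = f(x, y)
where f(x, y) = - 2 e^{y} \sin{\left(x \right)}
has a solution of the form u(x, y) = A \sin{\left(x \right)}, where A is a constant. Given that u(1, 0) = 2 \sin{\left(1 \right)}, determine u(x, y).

Substitute the ansatz u = A \sin{\left(x \right)} into the left-hand side.
Derivatives of the ansatz:
  u_xy = 0
  u_xx = - A \sin{\left(x \right)}
Term by term:
  (y**2 + 1)·u_xy = 0
  exp(y)·u_xx = - A e^{y} \sin{\left(x \right)}
So the left-hand side equals
  - A e^{y} \sin{\left(x \right)}
This must equal f(x, y) = - 2 e^{y} \sin{\left(x \right)} identically.
Matching coefficients of the independent functions:
  [e^{y} \sin{\left(x \right)}]:  - A = -2
Solving: A = 2.
Check against the point condition:
  u(1, 0) = 2 \sin{\left(1 \right)}  ⟹  A \sin{\left(1 \right)} = 2 \sin{\left(1 \right)}  ✓
Hence u(x, y) = 2 \sin{\left(x \right)}.

Answer: u(x, y) = 2 \sin{\left(x \right)}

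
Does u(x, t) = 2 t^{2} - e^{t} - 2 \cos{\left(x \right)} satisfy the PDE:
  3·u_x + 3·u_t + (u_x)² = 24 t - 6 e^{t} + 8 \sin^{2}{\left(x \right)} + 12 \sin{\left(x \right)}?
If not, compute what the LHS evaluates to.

Answer: No, the LHS evaluates to 12 t - 3 e^{t} + 4 \sin^{2}{\left(x \right)} + 6 \sin{\left(x \right)}

Derivation:
Evaluate each term of the left-hand side for u = 2 t^{2} - e^{t} - 2 \cos{\left(x \right)}.
Derivatives:
  u_x = 2 \sin{\left(x \right)}
  u_t = 4 t - e^{t}
Terms:
  3·u_x = 6 \sin{\left(x \right)}
  3·u_t = 12 t - 3 e^{t}
  (u_x)² = 4 \sin^{2}{\left(x \right)}
Sum: LHS = 12 t - 3 e^{t} + 4 \sin^{2}{\left(x \right)} + 6 \sin{\left(x \right)}
Given right-hand side: 24 t - 6 e^{t} + 8 \sin^{2}{\left(x \right)} + 12 \sin{\left(x \right)}. Difference LHS − RHS = - 12 t + 3 e^{t} - 4 \sin^{2}{\left(x \right)} - 6 \sin{\left(x \right)} ≠ 0, so u is not a solution.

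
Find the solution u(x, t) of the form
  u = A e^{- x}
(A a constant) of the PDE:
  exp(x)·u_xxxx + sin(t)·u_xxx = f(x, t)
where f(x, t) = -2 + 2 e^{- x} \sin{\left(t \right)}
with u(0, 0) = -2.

Answer: u(x, t) = - 2 e^{- x}

Derivation:
Substitute the ansatz u = A e^{- x} into the left-hand side.
Derivatives of the ansatz:
  u_xxxx = A e^{- x}
  u_xxx = - A e^{- x}
Term by term:
  exp(x)·u_xxxx = A
  sin(t)·u_xxx = - A e^{- x} \sin{\left(t \right)}
So the left-hand side equals
  A - A e^{- x} \sin{\left(t \right)}
This must equal f(x, t) = -2 + 2 e^{- x} \sin{\left(t \right)} identically.
Matching coefficients of the independent functions:
  [constant term]:  A = -2
  [e^{- x} \sin{\left(t \right)}]:  - A = 2
Solving: A = -2.
Check against the point condition:
  u(0, 0) = -2  ⟹  A = -2  ✓
Hence u(x, t) = - 2 e^{- x}.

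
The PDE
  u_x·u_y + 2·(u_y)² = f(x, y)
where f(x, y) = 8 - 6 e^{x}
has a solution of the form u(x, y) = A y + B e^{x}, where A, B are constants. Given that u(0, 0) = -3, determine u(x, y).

Answer: u(x, y) = 2 y - 3 e^{x}

Derivation:
Substitute the ansatz u = A y + B e^{x} into the left-hand side.
Derivatives of the ansatz:
  u_x = B e^{x}
  u_y = A
Term by term:
  u_x·u_y = A B e^{x}
  2·(u_y)² = 2 A^{2}
So the left-hand side equals
  2 A^{2} + A B e^{x}
This must equal f(x, y) = 8 - 6 e^{x} identically.
Matching coefficients of the independent functions:
  [constant term]:  2 A^{2} = 8
  [e^{x}]:  A B = -6
These equations allow (A, B) = (-2, 3) or (2, -3).
Impose the point condition(s):
  u(0, 0) = -3  ⟹  B = -3
Only A = 2, B = -3 satisfies everything.
Hence u(x, y) = 2 y - 3 e^{x}.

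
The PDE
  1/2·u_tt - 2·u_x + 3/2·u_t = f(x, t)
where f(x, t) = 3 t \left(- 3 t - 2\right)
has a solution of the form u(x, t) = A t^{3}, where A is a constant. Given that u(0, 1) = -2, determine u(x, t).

Answer: u(x, t) = - 2 t^{3}

Derivation:
Substitute the ansatz u = A t^{3} into the left-hand side.
Derivatives of the ansatz:
  u_tt = 6 A t
  u_x = 0
  u_t = 3 A t^{2}
Term by term:
  1/2·u_tt = 3 A t
  -2·u_x = 0
  3/2·u_t = \frac{9 A t^{2}}{2}
So the left-hand side equals
  \frac{9 A t^{2}}{2} + 3 A t
This must equal f(x, t) identically; expanded, f = - 9 t^{2} - 6 t.
Matching coefficients of the independent functions:
  [t]:  3 A = -6
  [t^{2}]:  \frac{9 A}{2} = -9
Solving: A = -2.
Check against the point condition:
  u(0, 1) = -2  ⟹  A = -2  ✓
Hence u(x, t) = - 2 t^{3}.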